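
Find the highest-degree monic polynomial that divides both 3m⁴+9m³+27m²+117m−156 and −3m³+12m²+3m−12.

m−1

Euclidean algorithm in ℚ[m]:
  3m⁴+9m³+27m²+117m−156 = (−m−7)(−3m³+12m²+3m−12) + (114m²+126m−240)
  −3m³+12m²+3m−12 = (−(1/38)m+97/722)(114m²+126m−240) + (−(7308/361)m+7308/361)
  114m²+126m−240 = (−(6859/1218)m−7220/609)(−(7308/361)m+7308/361) + (0)
Last nonzero remainder: −(7308/361)m+7308/361. Dividing through by −7308/361 gives the monic gcd m−1.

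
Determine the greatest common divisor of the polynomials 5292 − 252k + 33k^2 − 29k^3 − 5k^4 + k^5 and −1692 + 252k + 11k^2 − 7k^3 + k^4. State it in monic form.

Apply the Euclidean algorithm:
  k^5 − 5k^4 − 29k^3 + 33k^2 − 252k + 5292 = (k + 2)(k^4 − 7k^3 + 11k^2 + 252k − 1692) + (−26k^3 − 241k^2 + 936k + 8676)
  k^4 − 7k^3 + 11k^2 + 252k − 1692 = (−(1/26)k + 423/676)(−26k^3 − 241k^2 + 936k + 8676) + ((133715/676)k^2 − 1203435/169)
  −26k^3 − 241k^2 + 936k + 8676 = (−(17576/133715)k − 162916/133715)((133715/676)k^2 − 1203435/169) + (0)
Last nonzero remainder: (133715/676)k^2 − 1203435/169. Dividing through by 133715/676 gives the monic gcd k^2 − 36.

−36 + k^2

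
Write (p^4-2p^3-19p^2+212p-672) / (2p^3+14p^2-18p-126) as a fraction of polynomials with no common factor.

By polynomial division,
  p^4-2p^3-19p^2+212p-672 = ((1/2)p-9/2)(2p^3+14p^2-18p-126) + (53p^2+194p-1239)
  2p^3+14p^2-18p-126 = ((2/53)p+354/2809)(53p^2+194p-1239) + ((12096/2809)p+84672/2809)
  53p^2+194p-1239 = ((148877/12096)p-165731/4032)((12096/2809)p+84672/2809) + (0)
Last nonzero remainder: (12096/2809)p+84672/2809. Dividing through by 12096/2809 gives the monic gcd p+7.
Cancel p+7 from numerator and denominator to get the reduced form.

(p^3-9p^2+44p-96)/(2p^2-18)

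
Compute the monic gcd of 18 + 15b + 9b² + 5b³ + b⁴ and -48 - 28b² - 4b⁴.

Repeated division with remainder:
  b⁴ + 5b³ + 9b² + 15b + 18 = (-1/4)(-4b⁴ - 28b² - 48) + (5b³ + 2b² + 15b + 6)
  -4b⁴ - 28b² - 48 = (-(4/5)b + 8/25)(5b³ + 2b² + 15b + 6) + (-(416/25)b² - 1248/25)
  5b³ + 2b² + 15b + 6 = (-(125/416)b - 25/208)(-(416/25)b² - 1248/25) + (0)
Last nonzero remainder: -(416/25)b² - 1248/25. Dividing through by -416/25 gives the monic gcd b² + 3.

3 + b²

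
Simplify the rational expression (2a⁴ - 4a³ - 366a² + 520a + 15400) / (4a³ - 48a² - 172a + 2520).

(a² + a - 110)/(2a - 18)

By polynomial division,
  2a⁴ - 4a³ - 366a² + 520a + 15400 = ((1/2)a + 5)(4a³ - 48a² - 172a + 2520) + (-40a² + 120a + 2800)
  4a³ - 48a² - 172a + 2520 = (-(1/10)a + 9/10)(-40a² + 120a + 2800) + (0)
Last nonzero remainder: -40a² + 120a + 2800. Dividing through by -40 gives the monic gcd a² - 3a - 70.
Cancel a² - 3a - 70 from numerator and denominator to get the reduced form.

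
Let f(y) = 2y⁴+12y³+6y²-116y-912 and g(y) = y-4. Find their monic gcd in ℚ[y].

y-4

By polynomial division,
  2y⁴+12y³+6y²-116y-912 = (2y³+20y²+86y+228)(y-4) + (0)
The last nonzero remainder y-4 is already monic.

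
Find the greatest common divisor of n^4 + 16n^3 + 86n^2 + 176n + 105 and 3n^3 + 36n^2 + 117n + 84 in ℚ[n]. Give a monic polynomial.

Apply the Euclidean algorithm:
  n^4 + 16n^3 + 86n^2 + 176n + 105 = ((1/3)n + 4/3)(3n^3 + 36n^2 + 117n + 84) + (-n^2 - 8n - 7)
  3n^3 + 36n^2 + 117n + 84 = (-3n - 12)(-n^2 - 8n - 7) + (0)
Last nonzero remainder: -n^2 - 8n - 7. Dividing through by -1 gives the monic gcd n^2 + 8n + 7.

n^2 + 8n + 7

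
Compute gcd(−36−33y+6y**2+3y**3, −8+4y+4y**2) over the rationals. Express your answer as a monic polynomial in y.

By polynomial division,
  3y**3+6y**2−33y−36 = ((3/4)y+3/4)(4y**2+4y−8) + (−30y−30)
  4y**2+4y−8 = (−(2/15)y)(−30y−30) + (−8)
  −30y−30 = ((15/4)y+15/4)(−8) + (0)
The last nonzero remainder is the constant −8, so the polynomials are coprime and gcd = 1.

1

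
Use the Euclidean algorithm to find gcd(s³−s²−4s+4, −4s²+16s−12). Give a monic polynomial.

s−1

By polynomial division,
  s³−s²−4s+4 = (−(1/4)s−3/4)(−4s²+16s−12) + (5s−5)
  −4s²+16s−12 = (−(4/5)s+12/5)(5s−5) + (0)
Last nonzero remainder: 5s−5. Dividing through by 5 gives the monic gcd s−1.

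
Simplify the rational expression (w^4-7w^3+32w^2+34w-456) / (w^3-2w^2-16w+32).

(w^3-3w^2+20w+114)/(w^2+2w-8)

Euclidean algorithm in ℚ[w]:
  w^4-7w^3+32w^2+34w-456 = (w-5)(w^3-2w^2-16w+32) + (38w^2-78w-296)
  w^3-2w^2-16w+32 = ((1/38)w+1/722)(38w^2-78w-296) + (-(2925/361)w+11700/361)
  38w^2-78w-296 = (-(13718/2925)w-26714/2925)(-(2925/361)w+11700/361) + (0)
Last nonzero remainder: -(2925/361)w+11700/361. Dividing through by -2925/361 gives the monic gcd w-4.
Cancel w-4 from numerator and denominator to get the reduced form.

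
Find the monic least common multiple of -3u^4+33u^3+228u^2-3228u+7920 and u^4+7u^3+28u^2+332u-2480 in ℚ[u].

u^6-10u^5-25u^4+318u^3-6276u^2+64072u-163680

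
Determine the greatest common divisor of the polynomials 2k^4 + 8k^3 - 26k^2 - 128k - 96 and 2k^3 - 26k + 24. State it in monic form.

Euclidean algorithm in ℚ[k]:
  2k^4 + 8k^3 - 26k^2 - 128k - 96 = (k + 4)(2k^3 - 26k + 24) + (-48k - 192)
  2k^3 - 26k + 24 = (-(1/24)k^2 + (1/6)k - 1/8)(-48k - 192) + (0)
Last nonzero remainder: -48k - 192. Dividing through by -48 gives the monic gcd k + 4.

k + 4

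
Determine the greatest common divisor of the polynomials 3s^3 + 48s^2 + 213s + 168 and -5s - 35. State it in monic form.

Repeated division with remainder:
  3s^3 + 48s^2 + 213s + 168 = (-(3/5)s^2 - (27/5)s - 24/5)(-5s - 35) + (0)
Last nonzero remainder: -5s - 35. Dividing through by -5 gives the monic gcd s + 7.

s + 7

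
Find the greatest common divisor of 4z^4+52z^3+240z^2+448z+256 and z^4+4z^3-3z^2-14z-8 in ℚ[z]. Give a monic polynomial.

z^2+5z+4

Euclidean algorithm in ℚ[z]:
  4z^4+52z^3+240z^2+448z+256 = (4)(z^4+4z^3-3z^2-14z-8) + (36z^3+252z^2+504z+288)
  z^4+4z^3-3z^2-14z-8 = ((1/36)z-1/12)(36z^3+252z^2+504z+288) + (4z^2+20z+16)
  36z^3+252z^2+504z+288 = (9z+18)(4z^2+20z+16) + (0)
Last nonzero remainder: 4z^2+20z+16. Dividing through by 4 gives the monic gcd z^2+5z+4.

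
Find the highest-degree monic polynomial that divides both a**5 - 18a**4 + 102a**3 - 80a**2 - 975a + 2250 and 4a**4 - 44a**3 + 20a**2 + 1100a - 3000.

By polynomial division,
  a**5 - 18a**4 + 102a**3 - 80a**2 - 975a + 2250 = ((1/4)a - 7/4)(4a**4 - 44a**3 + 20a**2 + 1100a - 3000) + (20a**3 - 320a**2 + 1700a - 3000)
  4a**4 - 44a**3 + 20a**2 + 1100a - 3000 = ((1/5)a + 1)(20a**3 - 320a**2 + 1700a - 3000) + (0)
Last nonzero remainder: 20a**3 - 320a**2 + 1700a - 3000. Dividing through by 20 gives the monic gcd a**3 - 16a**2 + 85a - 150.

a**3 - 16a**2 + 85a - 150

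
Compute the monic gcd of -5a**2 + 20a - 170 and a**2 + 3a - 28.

1

Apply the Euclidean algorithm:
  -5a**2 + 20a - 170 = (-5)(a**2 + 3a - 28) + (35a - 310)
  a**2 + 3a - 28 = ((1/35)a + 83/245)(35a - 310) + (3774/49)
  35a - 310 = ((1715/3774)a - 7595/1887)(3774/49) + (0)
The last nonzero remainder is the constant 3774/49, so the polynomials are coprime and gcd = 1.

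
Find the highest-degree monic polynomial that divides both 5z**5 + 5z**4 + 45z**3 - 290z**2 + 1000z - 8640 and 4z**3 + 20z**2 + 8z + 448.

Repeated division with remainder:
  5z**5 + 5z**4 + 45z**3 - 290z**2 + 1000z - 8640 = ((5/4)z**2 - 5z + 135/4)(4z**3 + 20z**2 + 8z + 448) + (-1485z**2 + 2970z - 23760)
  4z**3 + 20z**2 + 8z + 448 = (-(4/1485)z - 28/1485)(-1485z**2 + 2970z - 23760) + (0)
Last nonzero remainder: -1485z**2 + 2970z - 23760. Dividing through by -1485 gives the monic gcd z**2 - 2z + 16.

z**2 - 2z + 16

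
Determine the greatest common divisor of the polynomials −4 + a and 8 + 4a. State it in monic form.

Apply the Euclidean algorithm:
  a − 4 = (1/4)(4a + 8) + (−6)
  4a + 8 = (−(2/3)a − 4/3)(−6) + (0)
The last nonzero remainder is the constant −6, so the polynomials are coprime and gcd = 1.

1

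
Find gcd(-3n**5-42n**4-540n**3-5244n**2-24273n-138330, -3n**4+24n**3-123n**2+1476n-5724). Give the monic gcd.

Euclidean algorithm in ℚ[n]:
  -3n**5-42n**4-540n**3-5244n**2-24273n-138330 = (n+22)(-3n**4+24n**3-123n**2+1476n-5724) + (-945n**3-4014n**2-51021n-12402)
  -3n**4+24n**3-123n**2+1476n-5724 = ((1/315)n-1286/33075)(-945n**3-4014n**2-51021n-12402) + (-(430336/3675)n**2-(1721344/3675)n-22807808/3675)
  -945n**3-4014n**2-51021n-12402 = ((3472875/430336)n+429975/215168)(-(430336/3675)n**2-(1721344/3675)n-22807808/3675) + (0)
Last nonzero remainder: -(430336/3675)n**2-(1721344/3675)n-22807808/3675. Dividing through by -430336/3675 gives the monic gcd n**2+4n+53.

n**2+4n+53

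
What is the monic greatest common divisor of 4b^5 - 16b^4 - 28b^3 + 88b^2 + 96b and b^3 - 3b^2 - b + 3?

Repeated division with remainder:
  4b^5 - 16b^4 - 28b^3 + 88b^2 + 96b = (4b^2 - 4b - 36)(b^3 - 3b^2 - b + 3) + (-36b^2 + 72b + 108)
  b^3 - 3b^2 - b + 3 = (-(1/36)b + 1/36)(-36b^2 + 72b + 108) + (0)
Last nonzero remainder: -36b^2 + 72b + 108. Dividing through by -36 gives the monic gcd b^2 - 2b - 3.

b^2 - 2b - 3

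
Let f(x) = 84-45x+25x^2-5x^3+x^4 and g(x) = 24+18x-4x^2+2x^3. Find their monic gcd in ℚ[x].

12-3x+x^2

Euclidean algorithm in ℚ[x]:
  x^4-5x^3+25x^2-45x+84 = ((1/2)x-3/2)(2x^3-4x^2+18x+24) + (10x^2-30x+120)
  2x^3-4x^2+18x+24 = ((1/5)x+1/5)(10x^2-30x+120) + (0)
Last nonzero remainder: 10x^2-30x+120. Dividing through by 10 gives the monic gcd x^2-3x+12.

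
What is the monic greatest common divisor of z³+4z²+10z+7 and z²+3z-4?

1

Repeated division with remainder:
  z³+4z²+10z+7 = (z+1)(z²+3z-4) + (11z+11)
  z²+3z-4 = ((1/11)z+2/11)(11z+11) + (-6)
  11z+11 = (-(11/6)z-11/6)(-6) + (0)
The last nonzero remainder is the constant -6, so the polynomials are coprime and gcd = 1.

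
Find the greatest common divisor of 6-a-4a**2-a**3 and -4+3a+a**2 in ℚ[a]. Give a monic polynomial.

-1+a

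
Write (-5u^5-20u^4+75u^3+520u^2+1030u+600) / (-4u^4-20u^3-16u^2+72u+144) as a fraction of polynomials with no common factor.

By polynomial division,
  -5u^5-20u^4+75u^3+520u^2+1030u+600 = ((5/4)u-5/4)(-4u^4-20u^3-16u^2+72u+144) + (70u^3+410u^2+940u+780)
  -4u^4-20u^3-16u^2+72u+144 = (-(2/35)u+12/245)(70u^3+410u^2+940u+780) + ((864/49)u^2+(3456/49)u+5184/49)
  70u^3+410u^2+940u+780 = ((1715/432)u+3185/432)((864/49)u^2+(3456/49)u+5184/49) + (0)
Last nonzero remainder: (864/49)u^2+(3456/49)u+5184/49. Dividing through by 864/49 gives the monic gcd u^2+4u+6.
Cancel u^2+4u+6 from numerator and denominator to get the reduced form.

(5u^3-105u-100)/(4u^2+4u-24)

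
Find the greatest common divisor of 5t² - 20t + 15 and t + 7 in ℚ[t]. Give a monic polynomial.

1

Repeated division with remainder:
  5t² - 20t + 15 = (5t - 55)(t + 7) + (400)
  t + 7 = ((1/400)t + 7/400)(400) + (0)
The last nonzero remainder is the constant 400, so the polynomials are coprime and gcd = 1.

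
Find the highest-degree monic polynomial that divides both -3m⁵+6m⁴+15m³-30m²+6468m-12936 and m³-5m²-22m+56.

Euclidean algorithm in ℚ[m]:
  -3m⁵+6m⁴+15m³-30m²+6468m-12936 = (-3m²-9m-96)(m³-5m²-22m+56) + (-540m²+4860m-7560)
  m³-5m²-22m+56 = (-(1/540)m-1/135)(-540m²+4860m-7560) + (0)
Last nonzero remainder: -540m²+4860m-7560. Dividing through by -540 gives the monic gcd m²-9m+14.

m²-9m+14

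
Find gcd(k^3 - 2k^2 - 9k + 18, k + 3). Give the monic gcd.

k + 3

Repeated division with remainder:
  k^3 - 2k^2 - 9k + 18 = (k^2 - 5k + 6)(k + 3) + (0)
The last nonzero remainder k + 3 is already monic.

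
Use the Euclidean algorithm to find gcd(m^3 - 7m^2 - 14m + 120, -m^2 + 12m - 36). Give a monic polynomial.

Apply the Euclidean algorithm:
  m^3 - 7m^2 - 14m + 120 = (-m - 5)(-m^2 + 12m - 36) + (10m - 60)
  -m^2 + 12m - 36 = (-(1/10)m + 3/5)(10m - 60) + (0)
Last nonzero remainder: 10m - 60. Dividing through by 10 gives the monic gcd m - 6.

m - 6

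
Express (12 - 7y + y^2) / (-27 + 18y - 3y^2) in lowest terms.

(4 - y)/(-9 + 3y)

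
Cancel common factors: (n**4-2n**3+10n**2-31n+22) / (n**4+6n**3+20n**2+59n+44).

By polynomial division,
  n**4-2n**3+10n**2-31n+22 = (n**4+6n**3+20n**2+59n+44) + (-8n**3-10n**2-90n-22)
  n**4+6n**3+20n**2+59n+44 = (-(1/8)n-19/32)(-8n**3-10n**2-90n-22) + ((45/16)n**2+(45/16)n+495/16)
  -8n**3-10n**2-90n-22 = (-(128/45)n-32/45)((45/16)n**2+(45/16)n+495/16) + (0)
Last nonzero remainder: (45/16)n**2+(45/16)n+495/16. Dividing through by 45/16 gives the monic gcd n**2+n+11.
Cancel n**2+n+11 from numerator and denominator to get the reduced form.

(n**2-3n+2)/(n**2+5n+4)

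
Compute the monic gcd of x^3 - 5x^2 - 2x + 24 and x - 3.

x - 3

Apply the Euclidean algorithm:
  x^3 - 5x^2 - 2x + 24 = (x^2 - 2x - 8)(x - 3) + (0)
The last nonzero remainder x - 3 is already monic.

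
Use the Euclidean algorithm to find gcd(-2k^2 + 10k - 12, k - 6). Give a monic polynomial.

Apply the Euclidean algorithm:
  -2k^2 + 10k - 12 = (-2k - 2)(k - 6) + (-24)
  k - 6 = (-(1/24)k + 1/4)(-24) + (0)
The last nonzero remainder is the constant -24, so the polynomials are coprime and gcd = 1.

1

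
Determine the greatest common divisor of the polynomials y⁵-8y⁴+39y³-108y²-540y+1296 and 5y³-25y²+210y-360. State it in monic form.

y³-5y²+42y-72

Repeated division with remainder:
  y⁵-8y⁴+39y³-108y²-540y+1296 = ((1/5)y²-(3/5)y-18/5)(5y³-25y²+210y-360) + (0)
Last nonzero remainder: 5y³-25y²+210y-360. Dividing through by 5 gives the monic gcd y³-5y²+42y-72.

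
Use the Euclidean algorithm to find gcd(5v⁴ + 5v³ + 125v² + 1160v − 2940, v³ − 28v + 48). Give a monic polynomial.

Repeated division with remainder:
  5v⁴ + 5v³ + 125v² + 1160v − 2940 = (5v + 5)(v³ − 28v + 48) + (265v² + 1060v − 3180)
  v³ − 28v + 48 = ((1/265)v − 4/265)(265v² + 1060v − 3180) + (0)
Last nonzero remainder: 265v² + 1060v − 3180. Dividing through by 265 gives the monic gcd v² + 4v − 12.

v² + 4v − 12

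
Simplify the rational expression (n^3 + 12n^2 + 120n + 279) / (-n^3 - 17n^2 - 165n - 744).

Repeated division with remainder:
  n^3 + 12n^2 + 120n + 279 = (-1)(-n^3 - 17n^2 - 165n - 744) + (-5n^2 - 45n - 465)
  -n^3 - 17n^2 - 165n - 744 = ((1/5)n + 8/5)(-5n^2 - 45n - 465) + (0)
Last nonzero remainder: -5n^2 - 45n - 465. Dividing through by -5 gives the monic gcd n^2 + 9n + 93.
Cancel n^2 + 9n + 93 from numerator and denominator to get the reduced form.

(-n - 3)/(n + 8)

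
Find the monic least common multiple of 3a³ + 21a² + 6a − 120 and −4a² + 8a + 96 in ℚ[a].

a⁴ + a³ − 40a² − 52a + 240

Euclidean algorithm in ℚ[a]:
  3a³ + 21a² + 6a − 120 = (−(3/4)a − 27/4)(−4a² + 8a + 96) + (132a + 528)
  −4a² + 8a + 96 = (−(1/33)a + 2/11)(132a + 528) + (0)
Last nonzero remainder: 132a + 528. Dividing through by 132 gives the monic gcd a + 4.
Then lcm(f, g) = f·g / gcd(f, g); expanding and making the result monic gives the answer.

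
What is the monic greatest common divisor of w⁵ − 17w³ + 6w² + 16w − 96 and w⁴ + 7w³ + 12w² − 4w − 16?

w² + 6w + 8

Apply the Euclidean algorithm:
  w⁵ − 17w³ + 6w² + 16w − 96 = (w − 7)(w⁴ + 7w³ + 12w² − 4w − 16) + (20w³ + 94w² + 4w − 208)
  w⁴ + 7w³ + 12w² − 4w − 16 = ((1/20)w + 23/200)(20w³ + 94w² + 4w − 208) + ((99/100)w² + (297/50)w + 198/25)
  20w³ + 94w² + 4w − 208 = ((2000/99)w − 2600/99)((99/100)w² + (297/50)w + 198/25) + (0)
Last nonzero remainder: (99/100)w² + (297/50)w + 198/25. Dividing through by 99/100 gives the monic gcd w² + 6w + 8.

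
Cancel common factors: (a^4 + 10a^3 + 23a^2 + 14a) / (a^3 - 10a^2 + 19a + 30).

(a^3 + 9a^2 + 14a)/(a^2 - 11a + 30)

Repeated division with remainder:
  a^4 + 10a^3 + 23a^2 + 14a = (a + 20)(a^3 - 10a^2 + 19a + 30) + (204a^2 - 396a - 600)
  a^3 - 10a^2 + 19a + 30 = ((1/204)a - 137/3468)(204a^2 - 396a - 600) + ((1820/289)a + 1820/289)
  204a^2 - 396a - 600 = ((14739/455)a - 8670/91)((1820/289)a + 1820/289) + (0)
Last nonzero remainder: (1820/289)a + 1820/289. Dividing through by 1820/289 gives the monic gcd a + 1.
Cancel a + 1 from numerator and denominator to get the reduced form.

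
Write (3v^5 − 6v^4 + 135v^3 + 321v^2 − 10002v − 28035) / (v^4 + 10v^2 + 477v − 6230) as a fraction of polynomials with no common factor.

(3v^2 + 24v + 45)/(v + 10)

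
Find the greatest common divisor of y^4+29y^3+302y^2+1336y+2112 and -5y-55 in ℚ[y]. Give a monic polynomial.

y+11

Euclidean algorithm in ℚ[y]:
  y^4+29y^3+302y^2+1336y+2112 = (-(1/5)y^3-(18/5)y^2-(104/5)y-192/5)(-5y-55) + (0)
Last nonzero remainder: -5y-55. Dividing through by -5 gives the monic gcd y+11.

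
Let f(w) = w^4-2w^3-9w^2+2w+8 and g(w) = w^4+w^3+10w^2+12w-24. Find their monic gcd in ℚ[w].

w^2+w-2

Apply the Euclidean algorithm:
  w^4-2w^3-9w^2+2w+8 = (w^4+w^3+10w^2+12w-24) + (-3w^3-19w^2-10w+32)
  w^4+w^3+10w^2+12w-24 = (-(1/3)w+16/9)(-3w^3-19w^2-10w+32) + ((364/9)w^2+(364/9)w-728/9)
  -3w^3-19w^2-10w+32 = (-(27/364)w-36/91)((364/9)w^2+(364/9)w-728/9) + (0)
Last nonzero remainder: (364/9)w^2+(364/9)w-728/9. Dividing through by 364/9 gives the monic gcd w^2+w-2.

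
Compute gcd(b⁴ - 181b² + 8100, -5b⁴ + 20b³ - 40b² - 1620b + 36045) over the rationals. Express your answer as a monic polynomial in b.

Euclidean algorithm in ℚ[b]:
  b⁴ - 181b² + 8100 = (-1/5)(-5b⁴ + 20b³ - 40b² - 1620b + 36045) + (4b³ - 189b² - 324b + 15309)
  -5b⁴ + 20b³ - 40b² - 1620b + 36045 = (-(5/4)b - 865/16)(4b³ - 189b² - 324b + 15309) + (-(170605/16)b² + 13819005/16)
  4b³ - 189b² - 324b + 15309 = (-(64/170605)b + 3024/170605)(-(170605/16)b² + 13819005/16) + (0)
Last nonzero remainder: -(170605/16)b² + 13819005/16. Dividing through by -170605/16 gives the monic gcd b² - 81.

b² - 81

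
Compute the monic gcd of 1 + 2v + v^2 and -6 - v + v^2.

Apply the Euclidean algorithm:
  v^2 + 2v + 1 = (v^2 - v - 6) + (3v + 7)
  v^2 - v - 6 = ((1/3)v - 10/9)(3v + 7) + (16/9)
  3v + 7 = ((27/16)v + 63/16)(16/9) + (0)
The last nonzero remainder is the constant 16/9, so the polynomials are coprime and gcd = 1.

1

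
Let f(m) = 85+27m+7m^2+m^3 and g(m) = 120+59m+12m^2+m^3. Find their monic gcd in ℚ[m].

5+m

By polynomial division,
  m^3+7m^2+27m+85 = (m^3+12m^2+59m+120) + (−5m^2−32m−35)
  m^3+12m^2+59m+120 = (−(1/5)m−28/25)(−5m^2−32m−35) + ((404/25)m+404/5)
  −5m^2−32m−35 = (−(125/404)m−175/404)((404/25)m+404/5) + (0)
Last nonzero remainder: (404/25)m+404/5. Dividing through by 404/25 gives the monic gcd m+5.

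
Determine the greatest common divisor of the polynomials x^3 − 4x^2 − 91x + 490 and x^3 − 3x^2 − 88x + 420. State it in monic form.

x^2 + 3x − 70

Repeated division with remainder:
  x^3 − 4x^2 − 91x + 490 = (x^3 − 3x^2 − 88x + 420) + (−x^2 − 3x + 70)
  x^3 − 3x^2 − 88x + 420 = (−x + 6)(−x^2 − 3x + 70) + (0)
Last nonzero remainder: −x^2 − 3x + 70. Dividing through by −1 gives the monic gcd x^2 + 3x − 70.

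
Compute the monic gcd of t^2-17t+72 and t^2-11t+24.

Euclidean algorithm in ℚ[t]:
  t^2-17t+72 = (t^2-11t+24) + (-6t+48)
  t^2-11t+24 = (-(1/6)t+1/2)(-6t+48) + (0)
Last nonzero remainder: -6t+48. Dividing through by -6 gives the monic gcd t-8.

t-8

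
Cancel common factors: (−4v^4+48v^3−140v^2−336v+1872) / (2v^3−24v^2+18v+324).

Repeated division with remainder:
  −4v^4+48v^3−140v^2−336v+1872 = (−2v)(2v^3−24v^2+18v+324) + (−104v^2+312v+1872)
  2v^3−24v^2+18v+324 = (−(1/52)v+9/52)(−104v^2+312v+1872) + (0)
Last nonzero remainder: −104v^2+312v+1872. Dividing through by −104 gives the monic gcd v^2−3v−18.
Cancel v^2−3v−18 from numerator and denominator to get the reduced form.

(−2v^2+18v−52)/(v−9)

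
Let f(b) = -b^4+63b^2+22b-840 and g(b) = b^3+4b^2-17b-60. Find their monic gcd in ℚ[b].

b^2+b-20

By polynomial division,
  -b^4+63b^2+22b-840 = (-b+4)(b^3+4b^2-17b-60) + (30b^2+30b-600)
  b^3+4b^2-17b-60 = ((1/30)b+1/10)(30b^2+30b-600) + (0)
Last nonzero remainder: 30b^2+30b-600. Dividing through by 30 gives the monic gcd b^2+b-20.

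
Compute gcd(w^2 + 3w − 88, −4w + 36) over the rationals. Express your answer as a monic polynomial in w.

Euclidean algorithm in ℚ[w]:
  w^2 + 3w − 88 = (−(1/4)w − 3)(−4w + 36) + (20)
  −4w + 36 = (−(1/5)w + 9/5)(20) + (0)
The last nonzero remainder is the constant 20, so the polynomials are coprime and gcd = 1.

1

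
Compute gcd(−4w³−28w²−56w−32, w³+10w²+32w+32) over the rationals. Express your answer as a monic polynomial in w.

Euclidean algorithm in ℚ[w]:
  −4w³−28w²−56w−32 = (−4)(w³+10w²+32w+32) + (12w²+72w+96)
  w³+10w²+32w+32 = ((1/12)w+1/3)(12w²+72w+96) + (0)
Last nonzero remainder: 12w²+72w+96. Dividing through by 12 gives the monic gcd w²+6w+8.

w²+6w+8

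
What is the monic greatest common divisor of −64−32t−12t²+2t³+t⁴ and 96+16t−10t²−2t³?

4+t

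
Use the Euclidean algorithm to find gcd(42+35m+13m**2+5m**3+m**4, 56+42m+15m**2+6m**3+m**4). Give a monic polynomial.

Repeated division with remainder:
  m**4+5m**3+13m**2+35m+42 = (m**4+6m**3+15m**2+42m+56) + (−m**3−2m**2−7m−14)
  m**4+6m**3+15m**2+42m+56 = (−m−4)(−m**3−2m**2−7m−14) + (0)
Last nonzero remainder: −m**3−2m**2−7m−14. Dividing through by −1 gives the monic gcd m**3+2m**2+7m+14.

14+7m+2m**2+m**3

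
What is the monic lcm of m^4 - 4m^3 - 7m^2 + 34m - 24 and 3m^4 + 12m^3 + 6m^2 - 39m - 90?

Euclidean algorithm in ℚ[m]:
  m^4 - 4m^3 - 7m^2 + 34m - 24 = (1/3)(3m^4 + 12m^3 + 6m^2 - 39m - 90) + (-8m^3 - 9m^2 + 47m + 6)
  3m^4 + 12m^3 + 6m^2 - 39m - 90 = (-(3/8)m - 69/64)(-8m^3 - 9m^2 + 47m + 6) + ((891/64)m^2 + (891/64)m - 2673/32)
  -8m^3 - 9m^2 + 47m + 6 = (-(512/891)m - 64/891)((891/64)m^2 + (891/64)m - 2673/32) + (0)
Last nonzero remainder: (891/64)m^2 + (891/64)m - 2673/32. Dividing through by 891/64 gives the monic gcd m^2 + m - 6.
Then lcm(f, g) = f·g / gcd(f, g); expanding and making the result monic gives the answer.

m^6 - m^5 - 14m^4 - 7m^3 + 43m^2 + 98m - 120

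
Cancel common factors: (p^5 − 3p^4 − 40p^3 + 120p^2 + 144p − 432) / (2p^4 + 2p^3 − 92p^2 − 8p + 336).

By polynomial division,
  p^5 − 3p^4 − 40p^3 + 120p^2 + 144p − 432 = ((1/2)p − 2)(2p^4 + 2p^3 − 92p^2 − 8p + 336) + (10p^3 − 60p^2 − 40p + 240)
  2p^4 + 2p^3 − 92p^2 − 8p + 336 = ((1/5)p + 7/5)(10p^3 − 60p^2 − 40p + 240) + (0)
Last nonzero remainder: 10p^3 − 60p^2 − 40p + 240. Dividing through by 10 gives the monic gcd p^3 − 6p^2 − 4p + 24.
Cancel p^3 − 6p^2 − 4p + 24 from numerator and denominator to get the reduced form.

(p^2 + 3p − 18)/(2p + 14)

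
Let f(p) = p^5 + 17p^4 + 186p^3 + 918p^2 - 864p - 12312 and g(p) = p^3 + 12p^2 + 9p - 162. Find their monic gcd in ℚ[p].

Repeated division with remainder:
  p^5 + 17p^4 + 186p^3 + 918p^2 - 864p - 12312 = (p^2 + 5p + 117)(p^3 + 12p^2 + 9p - 162) + (-369p^2 - 1107p + 6642)
  p^3 + 12p^2 + 9p - 162 = (-(1/369)p - 1/41)(-369p^2 - 1107p + 6642) + (0)
Last nonzero remainder: -369p^2 - 1107p + 6642. Dividing through by -369 gives the monic gcd p^2 + 3p - 18.

p^2 + 3p - 18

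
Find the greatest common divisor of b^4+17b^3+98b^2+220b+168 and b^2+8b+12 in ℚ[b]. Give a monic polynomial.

b^2+8b+12

By polynomial division,
  b^4+17b^3+98b^2+220b+168 = (b^2+9b+14)(b^2+8b+12) + (0)
The last nonzero remainder b^2+8b+12 is already monic.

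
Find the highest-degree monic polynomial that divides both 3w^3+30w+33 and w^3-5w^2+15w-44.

Apply the Euclidean algorithm:
  3w^3+30w+33 = (3)(w^3-5w^2+15w-44) + (15w^2-15w+165)
  w^3-5w^2+15w-44 = ((1/15)w-4/15)(15w^2-15w+165) + (0)
Last nonzero remainder: 15w^2-15w+165. Dividing through by 15 gives the monic gcd w^2-w+11.

w^2-w+11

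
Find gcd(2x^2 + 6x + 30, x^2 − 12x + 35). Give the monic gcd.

Repeated division with remainder:
  2x^2 + 6x + 30 = (2)(x^2 − 12x + 35) + (30x − 40)
  x^2 − 12x + 35 = ((1/30)x − 16/45)(30x − 40) + (187/9)
  30x − 40 = ((270/187)x − 360/187)(187/9) + (0)
The last nonzero remainder is the constant 187/9, so the polynomials are coprime and gcd = 1.

1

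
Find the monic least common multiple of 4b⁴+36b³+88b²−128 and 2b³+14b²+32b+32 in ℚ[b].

b⁶+12b⁵+53b⁴+102b³+56b²−96b−128

Repeated division with remainder:
  4b⁴+36b³+88b²−128 = (2b+4)(2b³+14b²+32b+32) + (−32b²−192b−256)
  2b³+14b²+32b+32 = (−(1/16)b−1/16)(−32b²−192b−256) + (4b+16)
  −32b²−192b−256 = (−8b−16)(4b+16) + (0)
Last nonzero remainder: 4b+16. Dividing through by 4 gives the monic gcd b+4.
Then lcm(f, g) = f·g / gcd(f, g); expanding and making the result monic gives the answer.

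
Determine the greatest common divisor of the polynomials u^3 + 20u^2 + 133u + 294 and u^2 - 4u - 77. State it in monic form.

u + 7

Repeated division with remainder:
  u^3 + 20u^2 + 133u + 294 = (u + 24)(u^2 - 4u - 77) + (306u + 2142)
  u^2 - 4u - 77 = ((1/306)u - 11/306)(306u + 2142) + (0)
Last nonzero remainder: 306u + 2142. Dividing through by 306 gives the monic gcd u + 7.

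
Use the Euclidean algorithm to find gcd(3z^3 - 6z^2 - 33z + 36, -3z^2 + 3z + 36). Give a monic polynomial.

Apply the Euclidean algorithm:
  3z^3 - 6z^2 - 33z + 36 = (-z + 1)(-3z^2 + 3z + 36) + (0)
Last nonzero remainder: -3z^2 + 3z + 36. Dividing through by -3 gives the monic gcd z^2 - z - 12.

z^2 - z - 12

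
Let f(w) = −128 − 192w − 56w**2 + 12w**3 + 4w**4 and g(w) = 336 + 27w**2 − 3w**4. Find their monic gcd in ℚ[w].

Euclidean algorithm in ℚ[w]:
  4w**4 + 12w**3 − 56w**2 − 192w − 128 = (−4/3)(−3w**4 + 27w**2 + 336) + (12w**3 − 20w**2 − 192w + 320)
  −3w**4 + 27w**2 + 336 = (−(1/4)w − 5/12)(12w**3 − 20w**2 − 192w + 320) + (−(88/3)w**2 + 1408/3)
  12w**3 − 20w**2 − 192w + 320 = (−(9/22)w + 15/22)(−(88/3)w**2 + 1408/3) + (0)
Last nonzero remainder: −(88/3)w**2 + 1408/3. Dividing through by −88/3 gives the monic gcd w**2 − 16.

−16 + w**2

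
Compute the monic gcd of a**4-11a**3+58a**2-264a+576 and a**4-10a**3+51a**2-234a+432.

a**3-7a**2+30a-144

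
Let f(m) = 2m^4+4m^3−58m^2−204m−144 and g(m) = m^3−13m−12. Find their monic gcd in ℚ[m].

By polynomial division,
  2m^4+4m^3−58m^2−204m−144 = (2m+4)(m^3−13m−12) + (−32m^2−128m−96)
  m^3−13m−12 = (−(1/32)m+1/8)(−32m^2−128m−96) + (0)
Last nonzero remainder: −32m^2−128m−96. Dividing through by −32 gives the monic gcd m^2+4m+3.

m^2+4m+3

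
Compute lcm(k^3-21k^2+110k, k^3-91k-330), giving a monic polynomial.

k^5-10k^4-91k^3+580k^2+3300k

Euclidean algorithm in ℚ[k]:
  k^3-21k^2+110k = (k^3-91k-330) + (-21k^2+201k+330)
  k^3-91k-330 = (-(1/21)k-67/147)(-21k^2+201k+330) + ((800/49)k-8800/49)
  -21k^2+201k+330 = (-(1029/800)k-147/80)((800/49)k-8800/49) + (0)
Last nonzero remainder: (800/49)k-8800/49. Dividing through by 800/49 gives the monic gcd k-11.
Then lcm(f, g) = f·g / gcd(f, g); expanding and making the result monic gives the answer.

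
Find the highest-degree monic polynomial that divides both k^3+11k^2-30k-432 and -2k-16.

By polynomial division,
  k^3+11k^2-30k-432 = (-(1/2)k^2-(3/2)k+27)(-2k-16) + (0)
Last nonzero remainder: -2k-16. Dividing through by -2 gives the monic gcd k+8.

k+8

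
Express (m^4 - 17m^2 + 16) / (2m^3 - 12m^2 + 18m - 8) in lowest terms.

(m^2 + 5m + 4)/(2m - 2)

Euclidean algorithm in ℚ[m]:
  m^4 - 17m^2 + 16 = ((1/2)m + 3)(2m^3 - 12m^2 + 18m - 8) + (10m^2 - 50m + 40)
  2m^3 - 12m^2 + 18m - 8 = ((1/5)m - 1/5)(10m^2 - 50m + 40) + (0)
Last nonzero remainder: 10m^2 - 50m + 40. Dividing through by 10 gives the monic gcd m^2 - 5m + 4.
Cancel m^2 - 5m + 4 from numerator and denominator to get the reduced form.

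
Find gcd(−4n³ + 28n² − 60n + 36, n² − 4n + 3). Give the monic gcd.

n² − 4n + 3

Euclidean algorithm in ℚ[n]:
  −4n³ + 28n² − 60n + 36 = (−4n + 12)(n² − 4n + 3) + (0)
The last nonzero remainder n² − 4n + 3 is already monic.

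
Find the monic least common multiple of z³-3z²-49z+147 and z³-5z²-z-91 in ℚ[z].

z⁵-z⁴-42z³+10z²-343z+1911

Apply the Euclidean algorithm:
  z³-3z²-49z+147 = (z³-5z²-z-91) + (2z²-48z+238)
  z³-5z²-z-91 = ((1/2)z+19/2)(2z²-48z+238) + (336z-2352)
  2z²-48z+238 = ((1/168)z-17/168)(336z-2352) + (0)
Last nonzero remainder: 336z-2352. Dividing through by 336 gives the monic gcd z-7.
Then lcm(f, g) = f·g / gcd(f, g); expanding and making the result monic gives the answer.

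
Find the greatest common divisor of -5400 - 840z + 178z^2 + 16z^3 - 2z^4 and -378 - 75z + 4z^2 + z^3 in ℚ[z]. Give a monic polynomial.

-54 - 3z + z^2

Apply the Euclidean algorithm:
  -2z^4 + 16z^3 + 178z^2 - 840z - 5400 = (-2z + 24)(z^3 + 4z^2 - 75z - 378) + (-68z^2 + 204z + 3672)
  z^3 + 4z^2 - 75z - 378 = (-(1/68)z - 7/68)(-68z^2 + 204z + 3672) + (0)
Last nonzero remainder: -68z^2 + 204z + 3672. Dividing through by -68 gives the monic gcd z^2 - 3z - 54.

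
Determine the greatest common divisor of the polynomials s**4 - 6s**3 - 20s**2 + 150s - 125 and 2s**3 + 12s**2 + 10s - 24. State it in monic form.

s - 1

Euclidean algorithm in ℚ[s]:
  s**4 - 6s**3 - 20s**2 + 150s - 125 = ((1/2)s - 6)(2s**3 + 12s**2 + 10s - 24) + (47s**2 + 222s - 269)
  2s**3 + 12s**2 + 10s - 24 = ((2/47)s + 120/2209)(47s**2 + 222s - 269) + ((20736/2209)s - 20736/2209)
  47s**2 + 222s - 269 = ((103823/20736)s + 594221/20736)((20736/2209)s - 20736/2209) + (0)
Last nonzero remainder: (20736/2209)s - 20736/2209. Dividing through by 20736/2209 gives the monic gcd s - 1.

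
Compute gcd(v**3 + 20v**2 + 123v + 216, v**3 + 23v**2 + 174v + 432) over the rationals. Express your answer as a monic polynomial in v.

v**2 + 17v + 72

By polynomial division,
  v**3 + 20v**2 + 123v + 216 = (v**3 + 23v**2 + 174v + 432) + (-3v**2 - 51v - 216)
  v**3 + 23v**2 + 174v + 432 = (-(1/3)v - 2)(-3v**2 - 51v - 216) + (0)
Last nonzero remainder: -3v**2 - 51v - 216. Dividing through by -3 gives the monic gcd v**2 + 17v + 72.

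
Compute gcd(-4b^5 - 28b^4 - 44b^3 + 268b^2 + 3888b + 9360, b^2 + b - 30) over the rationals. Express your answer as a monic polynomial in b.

b^2 + b - 30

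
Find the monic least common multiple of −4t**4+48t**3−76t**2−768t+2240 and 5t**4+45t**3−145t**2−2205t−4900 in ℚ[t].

Apply the Euclidean algorithm:
  −4t**4+48t**3−76t**2−768t+2240 = (−4/5)(5t**4+45t**3−145t**2−2205t−4900) + (84t**3−192t**2−2532t−1680)
  5t**4+45t**3−145t**2−2205t−4900 = ((5/84)t+395/588)(84t**3−192t**2−2532t−1680) + ((6600/49)t**2−(19800/49)t−26400/7)
  84t**3−192t**2−2532t−1680 = ((343/550)t+49/110)((6600/49)t**2−(19800/49)t−26400/7) + (0)
Last nonzero remainder: (6600/49)t**2−(19800/49)t−26400/7. Dividing through by 6600/49 gives the monic gcd t**2−3t−28.
Then lcm(f, g) = f·g / gcd(f, g); expanding and making the result monic gives the answer.

t**6−90t**4+2409t**2−19600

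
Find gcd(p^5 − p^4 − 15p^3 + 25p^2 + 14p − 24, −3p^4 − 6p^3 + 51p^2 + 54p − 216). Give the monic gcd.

p^3 − p^2 − 14p + 24

Repeated division with remainder:
  p^5 − p^4 − 15p^3 + 25p^2 + 14p − 24 = (−(1/3)p + 1)(−3p^4 − 6p^3 + 51p^2 + 54p − 216) + (8p^3 − 8p^2 − 112p + 192)
  −3p^4 − 6p^3 + 51p^2 + 54p − 216 = (−(3/8)p − 9/8)(8p^3 − 8p^2 − 112p + 192) + (0)
Last nonzero remainder: 8p^3 − 8p^2 − 112p + 192. Dividing through by 8 gives the monic gcd p^3 − p^2 − 14p + 24.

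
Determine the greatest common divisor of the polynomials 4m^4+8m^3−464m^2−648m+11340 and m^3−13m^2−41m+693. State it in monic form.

m^2−2m−63

Apply the Euclidean algorithm:
  4m^4+8m^3−464m^2−648m+11340 = (4m+60)(m^3−13m^2−41m+693) + (480m^2−960m−30240)
  m^3−13m^2−41m+693 = ((1/480)m−11/480)(480m^2−960m−30240) + (0)
Last nonzero remainder: 480m^2−960m−30240. Dividing through by 480 gives the monic gcd m^2−2m−63.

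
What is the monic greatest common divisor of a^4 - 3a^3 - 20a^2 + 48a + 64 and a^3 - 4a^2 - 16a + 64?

Euclidean algorithm in ℚ[a]:
  a^4 - 3a^3 - 20a^2 + 48a + 64 = (a + 1)(a^3 - 4a^2 - 16a + 64) + (0)
The last nonzero remainder a^3 - 4a^2 - 16a + 64 is already monic.

a^3 - 4a^2 - 16a + 64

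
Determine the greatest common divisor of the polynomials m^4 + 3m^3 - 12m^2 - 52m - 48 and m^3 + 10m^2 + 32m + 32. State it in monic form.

Repeated division with remainder:
  m^4 + 3m^3 - 12m^2 - 52m - 48 = (m - 7)(m^3 + 10m^2 + 32m + 32) + (26m^2 + 140m + 176)
  m^3 + 10m^2 + 32m + 32 = ((1/26)m + 30/169)(26m^2 + 140m + 176) + ((64/169)m + 128/169)
  26m^2 + 140m + 176 = ((2197/32)m + 1859/8)((64/169)m + 128/169) + (0)
Last nonzero remainder: (64/169)m + 128/169. Dividing through by 64/169 gives the monic gcd m + 2.

m + 2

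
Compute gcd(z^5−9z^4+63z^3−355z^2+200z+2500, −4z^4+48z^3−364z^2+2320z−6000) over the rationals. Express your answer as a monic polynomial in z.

Euclidean algorithm in ℚ[z]:
  z^5−9z^4+63z^3−355z^2+200z+2500 = (−(1/4)z−3/4)(−4z^4+48z^3−364z^2+2320z−6000) + (8z^3−48z^2+440z−2000)
  −4z^4+48z^3−364z^2+2320z−6000 = (−(1/2)z+3)(8z^3−48z^2+440z−2000) + (0)
Last nonzero remainder: 8z^3−48z^2+440z−2000. Dividing through by 8 gives the monic gcd z^3−6z^2+55z−250.

z^3−6z^2+55z−250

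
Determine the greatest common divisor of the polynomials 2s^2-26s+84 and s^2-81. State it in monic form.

1

Repeated division with remainder:
  2s^2-26s+84 = (2)(s^2-81) + (-26s+246)
  s^2-81 = (-(1/26)s-123/338)(-26s+246) + (1440/169)
  -26s+246 = (-(2197/720)s+6929/240)(1440/169) + (0)
The last nonzero remainder is the constant 1440/169, so the polynomials are coprime and gcd = 1.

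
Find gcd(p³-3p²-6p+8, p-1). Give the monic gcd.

p-1

By polynomial division,
  p³-3p²-6p+8 = (p²-2p-8)(p-1) + (0)
The last nonzero remainder p-1 is already monic.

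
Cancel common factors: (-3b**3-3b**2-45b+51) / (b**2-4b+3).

Euclidean algorithm in ℚ[b]:
  -3b**3-3b**2-45b+51 = (-3b-15)(b**2-4b+3) + (-96b+96)
  b**2-4b+3 = (-(1/96)b+1/32)(-96b+96) + (0)
Last nonzero remainder: -96b+96. Dividing through by -96 gives the monic gcd b-1.
Cancel b-1 from numerator and denominator to get the reduced form.

(-3b**2-6b-51)/(b-3)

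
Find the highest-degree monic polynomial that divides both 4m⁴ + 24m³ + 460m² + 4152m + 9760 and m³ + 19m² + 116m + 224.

Apply the Euclidean algorithm:
  4m⁴ + 24m³ + 460m² + 4152m + 9760 = (4m - 52)(m³ + 19m² + 116m + 224) + (984m² + 9288m + 21408)
  m³ + 19m² + 116m + 224 = ((1/984)m + 49/5043)(984m² + 9288m + 21408) + ((6720/1681)m + 26880/1681)
  984m² + 9288m + 21408 = ((68921/280)m + 374863/280)((6720/1681)m + 26880/1681) + (0)
Last nonzero remainder: (6720/1681)m + 26880/1681. Dividing through by 6720/1681 gives the monic gcd m + 4.

m + 4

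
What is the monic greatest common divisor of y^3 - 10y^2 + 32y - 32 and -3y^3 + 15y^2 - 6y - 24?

y^2 - 6y + 8

Euclidean algorithm in ℚ[y]:
  y^3 - 10y^2 + 32y - 32 = (-1/3)(-3y^3 + 15y^2 - 6y - 24) + (-5y^2 + 30y - 40)
  -3y^3 + 15y^2 - 6y - 24 = ((3/5)y + 3/5)(-5y^2 + 30y - 40) + (0)
Last nonzero remainder: -5y^2 + 30y - 40. Dividing through by -5 gives the monic gcd y^2 - 6y + 8.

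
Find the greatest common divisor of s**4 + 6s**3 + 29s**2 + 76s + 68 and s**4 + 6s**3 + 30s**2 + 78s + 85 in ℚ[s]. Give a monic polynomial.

s**2 + 2s + 17

Repeated division with remainder:
  s**4 + 6s**3 + 29s**2 + 76s + 68 = (s**4 + 6s**3 + 30s**2 + 78s + 85) + (-s**2 - 2s - 17)
  s**4 + 6s**3 + 30s**2 + 78s + 85 = (-s**2 - 4s - 5)(-s**2 - 2s - 17) + (0)
Last nonzero remainder: -s**2 - 2s - 17. Dividing through by -1 gives the monic gcd s**2 + 2s + 17.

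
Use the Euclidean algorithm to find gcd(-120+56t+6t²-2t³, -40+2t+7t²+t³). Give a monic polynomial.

-10+3t+t²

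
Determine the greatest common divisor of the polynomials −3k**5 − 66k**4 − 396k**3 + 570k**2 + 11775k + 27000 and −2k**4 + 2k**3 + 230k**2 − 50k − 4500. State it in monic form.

k**3 + 9k**2 − 25k − 225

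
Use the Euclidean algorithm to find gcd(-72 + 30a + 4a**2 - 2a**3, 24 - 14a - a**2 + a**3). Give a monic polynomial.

Apply the Euclidean algorithm:
  -2a**3 + 4a**2 + 30a - 72 = (-2)(a**3 - a**2 - 14a + 24) + (2a**2 + 2a - 24)
  a**3 - a**2 - 14a + 24 = ((1/2)a - 1)(2a**2 + 2a - 24) + (0)
Last nonzero remainder: 2a**2 + 2a - 24. Dividing through by 2 gives the monic gcd a**2 + a - 12.

-12 + a + a**2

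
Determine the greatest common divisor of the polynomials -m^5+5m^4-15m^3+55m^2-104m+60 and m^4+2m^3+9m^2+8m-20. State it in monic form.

m^3+9m-10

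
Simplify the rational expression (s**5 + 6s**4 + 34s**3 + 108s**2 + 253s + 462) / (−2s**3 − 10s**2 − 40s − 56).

(−s**3 − 3s**2 − 11s − 33)/(2s + 4)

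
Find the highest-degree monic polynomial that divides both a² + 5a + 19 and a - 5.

1

Repeated division with remainder:
  a² + 5a + 19 = (a + 10)(a - 5) + (69)
  a - 5 = ((1/69)a - 5/69)(69) + (0)
The last nonzero remainder is the constant 69, so the polynomials are coprime and gcd = 1.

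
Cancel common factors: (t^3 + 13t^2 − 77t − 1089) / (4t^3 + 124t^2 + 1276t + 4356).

Apply the Euclidean algorithm:
  t^3 + 13t^2 − 77t − 1089 = (1/4)(4t^3 + 124t^2 + 1276t + 4356) + (−18t^2 − 396t − 2178)
  4t^3 + 124t^2 + 1276t + 4356 = (−(2/9)t − 2)(−18t^2 − 396t − 2178) + (0)
Last nonzero remainder: −18t^2 − 396t − 2178. Dividing through by −18 gives the monic gcd t^2 + 22t + 121.
Cancel t^2 + 22t + 121 from numerator and denominator to get the reduced form.

(t − 9)/(4t + 36)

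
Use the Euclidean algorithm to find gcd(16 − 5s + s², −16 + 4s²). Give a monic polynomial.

Repeated division with remainder:
  s² − 5s + 16 = (1/4)(4s² − 16) + (−5s + 20)
  4s² − 16 = (−(4/5)s − 16/5)(−5s + 20) + (48)
  −5s + 20 = (−(5/48)s + 5/12)(48) + (0)
The last nonzero remainder is the constant 48, so the polynomials are coprime and gcd = 1.

1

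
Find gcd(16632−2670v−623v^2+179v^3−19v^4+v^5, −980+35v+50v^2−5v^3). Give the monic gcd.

−28−3v+v^2

By polynomial division,
  v^5−19v^4+179v^3−623v^2−2670v+16632 = (−(1/5)v^2+(9/5)v−96/5)(−5v^3+50v^2+35v−980) + (78v^2−234v−2184)
  −5v^3+50v^2+35v−980 = (−(5/78)v+35/78)(78v^2−234v−2184) + (0)
Last nonzero remainder: 78v^2−234v−2184. Dividing through by 78 gives the monic gcd v^2−3v−28.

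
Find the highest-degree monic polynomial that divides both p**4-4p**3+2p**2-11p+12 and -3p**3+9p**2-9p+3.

p-1

Euclidean algorithm in ℚ[p]:
  p**4-4p**3+2p**2-11p+12 = (-(1/3)p+1/3)(-3p**3+9p**2-9p+3) + (-4p**2-7p+11)
  -3p**3+9p**2-9p+3 = ((3/4)p-57/16)(-4p**2-7p+11) + (-(675/16)p+675/16)
  -4p**2-7p+11 = ((64/675)p+176/675)(-(675/16)p+675/16) + (0)
Last nonzero remainder: -(675/16)p+675/16. Dividing through by -675/16 gives the monic gcd p-1.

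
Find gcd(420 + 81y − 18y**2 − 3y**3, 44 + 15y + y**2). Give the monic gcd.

4 + y

Euclidean algorithm in ℚ[y]:
  −3y**3 − 18y**2 + 81y + 420 = (−3y + 27)(y**2 + 15y + 44) + (−192y − 768)
  y**2 + 15y + 44 = (−(1/192)y − 11/192)(−192y − 768) + (0)
Last nonzero remainder: −192y − 768. Dividing through by −192 gives the monic gcd y + 4.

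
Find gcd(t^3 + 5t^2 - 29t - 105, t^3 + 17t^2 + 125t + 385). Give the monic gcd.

By polynomial division,
  t^3 + 5t^2 - 29t - 105 = (t^3 + 17t^2 + 125t + 385) + (-12t^2 - 154t - 490)
  t^3 + 17t^2 + 125t + 385 = (-(1/12)t - 25/72)(-12t^2 - 154t - 490) + ((1105/36)t + 7735/36)
  -12t^2 - 154t - 490 = (-(432/1105)t - 504/221)((1105/36)t + 7735/36) + (0)
Last nonzero remainder: (1105/36)t + 7735/36. Dividing through by 1105/36 gives the monic gcd t + 7.

t + 7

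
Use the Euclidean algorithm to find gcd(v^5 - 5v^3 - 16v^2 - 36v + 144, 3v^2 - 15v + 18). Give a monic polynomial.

v^2 - 5v + 6

Apply the Euclidean algorithm:
  v^5 - 5v^3 - 16v^2 - 36v + 144 = ((1/3)v^3 + (5/3)v^2 + (14/3)v + 8)(3v^2 - 15v + 18) + (0)
Last nonzero remainder: 3v^2 - 15v + 18. Dividing through by 3 gives the monic gcd v^2 - 5v + 6.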